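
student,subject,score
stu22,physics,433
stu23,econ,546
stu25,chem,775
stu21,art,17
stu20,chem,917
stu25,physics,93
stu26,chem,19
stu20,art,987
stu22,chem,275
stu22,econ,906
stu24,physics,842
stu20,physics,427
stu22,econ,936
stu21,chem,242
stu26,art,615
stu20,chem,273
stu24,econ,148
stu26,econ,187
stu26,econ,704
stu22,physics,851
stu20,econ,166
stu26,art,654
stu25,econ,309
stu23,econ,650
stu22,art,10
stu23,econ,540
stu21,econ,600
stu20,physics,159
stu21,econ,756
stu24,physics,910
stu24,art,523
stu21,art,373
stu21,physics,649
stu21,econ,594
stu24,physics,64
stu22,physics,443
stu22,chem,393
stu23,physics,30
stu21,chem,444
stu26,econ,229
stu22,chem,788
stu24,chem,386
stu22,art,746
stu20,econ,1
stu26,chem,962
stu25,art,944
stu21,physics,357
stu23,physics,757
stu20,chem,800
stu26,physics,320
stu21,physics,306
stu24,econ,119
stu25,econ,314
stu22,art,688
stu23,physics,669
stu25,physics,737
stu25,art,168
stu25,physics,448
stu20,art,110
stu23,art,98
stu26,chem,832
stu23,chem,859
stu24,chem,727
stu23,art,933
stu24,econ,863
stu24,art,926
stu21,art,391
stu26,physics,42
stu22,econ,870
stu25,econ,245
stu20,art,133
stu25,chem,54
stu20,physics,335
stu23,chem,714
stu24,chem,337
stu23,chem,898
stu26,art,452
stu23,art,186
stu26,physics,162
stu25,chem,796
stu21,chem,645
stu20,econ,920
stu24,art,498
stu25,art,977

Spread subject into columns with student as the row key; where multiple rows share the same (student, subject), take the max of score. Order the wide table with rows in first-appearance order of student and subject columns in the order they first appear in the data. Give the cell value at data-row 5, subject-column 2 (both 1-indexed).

920

With rows in first-appearance order of student, row 5 is student=stu20. subject columns in first-appearance order: physics, econ, chem, art; column 2 is econ.
Long rows with student=stu20, subject=econ: max(166, 1, 920) = 920.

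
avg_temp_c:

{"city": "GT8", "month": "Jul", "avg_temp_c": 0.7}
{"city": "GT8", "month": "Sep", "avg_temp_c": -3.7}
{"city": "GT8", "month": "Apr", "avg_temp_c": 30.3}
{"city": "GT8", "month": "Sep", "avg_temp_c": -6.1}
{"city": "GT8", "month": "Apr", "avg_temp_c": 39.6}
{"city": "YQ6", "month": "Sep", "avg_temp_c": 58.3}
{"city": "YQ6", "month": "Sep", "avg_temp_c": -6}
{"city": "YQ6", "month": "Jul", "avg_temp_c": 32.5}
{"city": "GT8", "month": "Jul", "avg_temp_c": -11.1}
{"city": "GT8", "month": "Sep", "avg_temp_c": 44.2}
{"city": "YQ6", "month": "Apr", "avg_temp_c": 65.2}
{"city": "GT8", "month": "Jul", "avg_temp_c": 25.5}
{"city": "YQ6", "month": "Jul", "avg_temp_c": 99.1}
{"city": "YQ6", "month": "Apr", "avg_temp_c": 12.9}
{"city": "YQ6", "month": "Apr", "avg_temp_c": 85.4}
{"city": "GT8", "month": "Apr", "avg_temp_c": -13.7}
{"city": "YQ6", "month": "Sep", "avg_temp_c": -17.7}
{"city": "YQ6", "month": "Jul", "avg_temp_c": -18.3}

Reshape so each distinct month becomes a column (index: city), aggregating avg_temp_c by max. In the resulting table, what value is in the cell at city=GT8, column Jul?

Rows with city=GT8 and month=Jul: avg_temp_c values are 0.7, -11.1, 25.5.
max(0.7, -11.1, 25.5) = 25.5.

25.5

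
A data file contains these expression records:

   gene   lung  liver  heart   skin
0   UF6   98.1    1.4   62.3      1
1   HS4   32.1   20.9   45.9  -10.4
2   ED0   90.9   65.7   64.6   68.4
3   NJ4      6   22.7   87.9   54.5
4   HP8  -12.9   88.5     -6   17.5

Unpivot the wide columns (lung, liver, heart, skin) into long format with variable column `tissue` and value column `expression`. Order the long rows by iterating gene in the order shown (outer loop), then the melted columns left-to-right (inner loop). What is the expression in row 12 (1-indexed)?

20 rows total (5 × 4). Row 12: index ⌊(12-1)/4⌋ = 2 into gene → ED0; (12-1) mod 4 = 3 into the melted columns → skin.
So row 12 is (ED0, skin, 68.4); expression = 68.4.

68.4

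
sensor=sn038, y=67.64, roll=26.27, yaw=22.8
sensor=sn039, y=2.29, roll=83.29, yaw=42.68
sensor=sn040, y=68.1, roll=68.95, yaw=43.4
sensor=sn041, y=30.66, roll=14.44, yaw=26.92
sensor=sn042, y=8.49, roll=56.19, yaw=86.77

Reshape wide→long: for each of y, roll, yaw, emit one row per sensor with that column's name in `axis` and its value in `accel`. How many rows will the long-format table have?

5 sensor values × 3 melted columns = 15 rows.

15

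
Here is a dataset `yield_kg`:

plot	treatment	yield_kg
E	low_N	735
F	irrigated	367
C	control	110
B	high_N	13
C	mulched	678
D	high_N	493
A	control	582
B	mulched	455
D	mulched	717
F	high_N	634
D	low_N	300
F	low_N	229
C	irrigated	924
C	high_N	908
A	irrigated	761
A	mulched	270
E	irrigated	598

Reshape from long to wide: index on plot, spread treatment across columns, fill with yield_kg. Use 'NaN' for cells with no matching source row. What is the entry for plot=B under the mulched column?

455

The long row with plot=B, treatment=mulched has yield_kg=455.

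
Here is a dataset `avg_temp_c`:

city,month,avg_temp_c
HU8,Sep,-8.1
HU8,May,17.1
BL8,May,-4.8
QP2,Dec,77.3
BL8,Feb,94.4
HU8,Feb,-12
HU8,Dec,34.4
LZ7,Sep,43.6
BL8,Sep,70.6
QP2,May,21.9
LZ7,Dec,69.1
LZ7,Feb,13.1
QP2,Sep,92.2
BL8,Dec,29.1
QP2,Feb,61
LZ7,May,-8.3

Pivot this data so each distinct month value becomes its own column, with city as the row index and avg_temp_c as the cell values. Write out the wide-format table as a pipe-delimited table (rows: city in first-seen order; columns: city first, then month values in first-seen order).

| city | Sep | May | Dec | Feb |
| HU8 | -8.1 | 17.1 | 34.4 | -12 |
| BL8 | 70.6 | -4.8 | 29.1 | 94.4 |
| QP2 | 92.2 | 21.9 | 77.3 | 61 |
| LZ7 | 43.6 | -8.3 | 69.1 | 13.1 |

Columns: city plus the 4 distinct month values (Sep, May, Dec, Feb).
For example, row HU8 column Sep takes avg_temp_c=-8.1 from the long row (HU8, Sep).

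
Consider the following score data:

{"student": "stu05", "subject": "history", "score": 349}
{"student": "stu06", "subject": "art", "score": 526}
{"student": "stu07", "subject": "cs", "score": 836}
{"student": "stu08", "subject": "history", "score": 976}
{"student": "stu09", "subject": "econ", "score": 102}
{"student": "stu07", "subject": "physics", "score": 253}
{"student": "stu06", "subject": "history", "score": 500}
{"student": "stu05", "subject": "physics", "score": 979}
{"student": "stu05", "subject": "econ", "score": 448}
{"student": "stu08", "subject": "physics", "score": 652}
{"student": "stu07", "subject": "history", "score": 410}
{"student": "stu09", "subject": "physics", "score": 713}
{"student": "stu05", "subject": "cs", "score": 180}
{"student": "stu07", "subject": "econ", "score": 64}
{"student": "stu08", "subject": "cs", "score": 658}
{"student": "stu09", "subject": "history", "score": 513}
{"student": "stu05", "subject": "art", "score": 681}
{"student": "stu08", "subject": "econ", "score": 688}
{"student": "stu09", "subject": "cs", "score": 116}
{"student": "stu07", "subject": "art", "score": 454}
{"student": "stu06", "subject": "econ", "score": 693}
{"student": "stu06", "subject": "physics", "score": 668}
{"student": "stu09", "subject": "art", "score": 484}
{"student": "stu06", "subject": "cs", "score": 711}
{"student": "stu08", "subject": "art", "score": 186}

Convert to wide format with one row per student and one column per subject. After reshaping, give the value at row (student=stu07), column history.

410

Wide layout: rows indexed by student, columns are the 5 distinct subject values (history, art, cs, econ, physics).
Cell (student=stu07, subject=history) draws from the long row where student=stu07 and subject=history, which has score=410.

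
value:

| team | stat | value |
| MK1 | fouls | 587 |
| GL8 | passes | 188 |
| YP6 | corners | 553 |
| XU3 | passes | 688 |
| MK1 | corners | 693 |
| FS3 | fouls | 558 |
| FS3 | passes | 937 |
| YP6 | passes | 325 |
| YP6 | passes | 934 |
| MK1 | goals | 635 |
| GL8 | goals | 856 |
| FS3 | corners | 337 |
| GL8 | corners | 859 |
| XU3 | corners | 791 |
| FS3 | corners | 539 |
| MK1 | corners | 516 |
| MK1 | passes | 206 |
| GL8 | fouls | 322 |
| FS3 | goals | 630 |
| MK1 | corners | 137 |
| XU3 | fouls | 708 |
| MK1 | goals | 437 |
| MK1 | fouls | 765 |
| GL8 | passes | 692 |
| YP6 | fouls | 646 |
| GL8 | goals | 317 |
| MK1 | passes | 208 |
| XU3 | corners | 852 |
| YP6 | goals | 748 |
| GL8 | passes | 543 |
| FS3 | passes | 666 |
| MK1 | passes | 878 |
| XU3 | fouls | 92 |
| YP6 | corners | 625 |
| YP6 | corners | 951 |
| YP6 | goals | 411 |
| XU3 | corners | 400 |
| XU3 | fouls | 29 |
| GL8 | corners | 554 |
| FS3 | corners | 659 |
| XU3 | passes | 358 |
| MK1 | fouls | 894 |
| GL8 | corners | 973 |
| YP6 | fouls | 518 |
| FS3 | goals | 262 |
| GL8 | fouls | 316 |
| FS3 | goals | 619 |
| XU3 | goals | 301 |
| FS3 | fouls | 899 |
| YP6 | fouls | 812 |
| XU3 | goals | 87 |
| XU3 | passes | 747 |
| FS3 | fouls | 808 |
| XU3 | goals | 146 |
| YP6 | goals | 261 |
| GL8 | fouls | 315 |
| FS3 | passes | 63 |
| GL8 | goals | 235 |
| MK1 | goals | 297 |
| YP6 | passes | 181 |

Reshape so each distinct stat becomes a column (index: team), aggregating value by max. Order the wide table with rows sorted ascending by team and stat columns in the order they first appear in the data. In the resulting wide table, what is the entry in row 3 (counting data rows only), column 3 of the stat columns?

693

With rows sorted ascending by team, row 3 is team=MK1. stat columns in first-appearance order: fouls, passes, corners, goals; column 3 is corners.
Long rows with team=MK1, stat=corners: max(693, 516, 137) = 693.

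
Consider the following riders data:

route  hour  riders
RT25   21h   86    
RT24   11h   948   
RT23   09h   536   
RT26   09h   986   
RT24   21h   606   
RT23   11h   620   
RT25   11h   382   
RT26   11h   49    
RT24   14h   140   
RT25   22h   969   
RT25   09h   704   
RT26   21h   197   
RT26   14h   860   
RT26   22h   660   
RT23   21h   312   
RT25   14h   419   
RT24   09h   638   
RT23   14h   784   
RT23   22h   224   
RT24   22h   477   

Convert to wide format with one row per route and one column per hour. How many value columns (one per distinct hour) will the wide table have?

5

5 distinct hour values: 09h, 11h, 14h, 21h, 22h.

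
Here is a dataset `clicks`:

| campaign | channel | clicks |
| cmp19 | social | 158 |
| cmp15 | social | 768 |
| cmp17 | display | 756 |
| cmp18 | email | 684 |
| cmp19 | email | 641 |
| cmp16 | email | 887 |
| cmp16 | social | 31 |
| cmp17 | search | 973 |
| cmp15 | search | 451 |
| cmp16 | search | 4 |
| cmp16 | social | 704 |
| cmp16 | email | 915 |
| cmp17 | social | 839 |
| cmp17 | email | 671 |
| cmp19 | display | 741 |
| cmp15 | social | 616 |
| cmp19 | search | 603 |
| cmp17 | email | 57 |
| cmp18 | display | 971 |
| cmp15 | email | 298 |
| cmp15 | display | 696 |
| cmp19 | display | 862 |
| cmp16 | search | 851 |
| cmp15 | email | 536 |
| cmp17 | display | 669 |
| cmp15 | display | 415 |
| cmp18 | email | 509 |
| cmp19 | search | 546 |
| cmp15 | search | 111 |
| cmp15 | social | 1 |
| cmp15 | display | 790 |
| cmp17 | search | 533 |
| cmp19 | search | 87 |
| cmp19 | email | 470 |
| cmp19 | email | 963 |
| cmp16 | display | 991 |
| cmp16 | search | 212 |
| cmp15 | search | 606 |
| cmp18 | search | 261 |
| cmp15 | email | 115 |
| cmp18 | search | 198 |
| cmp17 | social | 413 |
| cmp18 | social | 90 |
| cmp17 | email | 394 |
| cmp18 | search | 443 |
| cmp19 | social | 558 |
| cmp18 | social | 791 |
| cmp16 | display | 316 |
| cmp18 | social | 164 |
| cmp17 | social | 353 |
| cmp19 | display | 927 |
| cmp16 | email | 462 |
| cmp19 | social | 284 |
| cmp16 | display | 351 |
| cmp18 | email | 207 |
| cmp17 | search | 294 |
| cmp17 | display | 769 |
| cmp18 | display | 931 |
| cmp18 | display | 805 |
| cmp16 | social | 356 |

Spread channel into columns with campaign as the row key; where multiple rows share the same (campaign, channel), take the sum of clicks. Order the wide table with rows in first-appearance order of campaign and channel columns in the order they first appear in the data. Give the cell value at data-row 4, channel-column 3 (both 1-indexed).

1400

With rows in first-appearance order of campaign, row 4 is campaign=cmp18. channel columns in first-appearance order: social, display, email, search; column 3 is email.
Long rows with campaign=cmp18, channel=email: 684 + 509 + 207 = 1400.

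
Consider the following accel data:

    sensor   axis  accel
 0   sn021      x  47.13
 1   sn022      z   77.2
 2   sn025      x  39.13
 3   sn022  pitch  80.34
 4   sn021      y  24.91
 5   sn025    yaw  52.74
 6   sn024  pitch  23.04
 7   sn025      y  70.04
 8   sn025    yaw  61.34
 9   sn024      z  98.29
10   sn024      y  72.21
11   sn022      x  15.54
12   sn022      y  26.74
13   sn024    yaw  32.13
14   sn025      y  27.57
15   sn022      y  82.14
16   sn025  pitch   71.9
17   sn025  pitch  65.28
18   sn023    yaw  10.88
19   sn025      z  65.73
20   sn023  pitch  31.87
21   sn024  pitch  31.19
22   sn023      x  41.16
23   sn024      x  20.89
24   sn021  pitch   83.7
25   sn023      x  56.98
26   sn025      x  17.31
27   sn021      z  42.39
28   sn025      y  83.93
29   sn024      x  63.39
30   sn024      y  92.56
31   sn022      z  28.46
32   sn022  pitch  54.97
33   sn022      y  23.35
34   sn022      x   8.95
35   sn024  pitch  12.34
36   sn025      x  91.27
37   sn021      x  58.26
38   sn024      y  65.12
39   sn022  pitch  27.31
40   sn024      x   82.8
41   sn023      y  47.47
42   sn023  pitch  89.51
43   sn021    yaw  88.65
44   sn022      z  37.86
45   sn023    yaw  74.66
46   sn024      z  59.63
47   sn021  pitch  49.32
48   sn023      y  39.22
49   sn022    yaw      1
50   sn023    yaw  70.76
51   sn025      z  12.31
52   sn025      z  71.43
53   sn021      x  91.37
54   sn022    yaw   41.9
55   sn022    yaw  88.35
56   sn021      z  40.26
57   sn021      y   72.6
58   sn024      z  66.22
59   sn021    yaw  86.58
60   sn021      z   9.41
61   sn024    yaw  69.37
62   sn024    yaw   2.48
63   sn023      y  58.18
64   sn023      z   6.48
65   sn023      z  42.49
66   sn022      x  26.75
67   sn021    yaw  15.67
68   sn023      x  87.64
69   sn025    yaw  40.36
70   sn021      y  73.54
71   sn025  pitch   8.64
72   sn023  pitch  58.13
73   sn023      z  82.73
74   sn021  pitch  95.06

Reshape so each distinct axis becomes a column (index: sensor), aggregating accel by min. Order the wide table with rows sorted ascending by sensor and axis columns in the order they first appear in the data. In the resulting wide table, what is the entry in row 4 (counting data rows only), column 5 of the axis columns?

With rows sorted ascending by sensor, row 4 is sensor=sn024. axis columns in first-appearance order: x, z, pitch, y, yaw; column 5 is yaw.
Long rows with sensor=sn024, axis=yaw: min(32.13, 69.37, 2.48) = 2.48.

2.48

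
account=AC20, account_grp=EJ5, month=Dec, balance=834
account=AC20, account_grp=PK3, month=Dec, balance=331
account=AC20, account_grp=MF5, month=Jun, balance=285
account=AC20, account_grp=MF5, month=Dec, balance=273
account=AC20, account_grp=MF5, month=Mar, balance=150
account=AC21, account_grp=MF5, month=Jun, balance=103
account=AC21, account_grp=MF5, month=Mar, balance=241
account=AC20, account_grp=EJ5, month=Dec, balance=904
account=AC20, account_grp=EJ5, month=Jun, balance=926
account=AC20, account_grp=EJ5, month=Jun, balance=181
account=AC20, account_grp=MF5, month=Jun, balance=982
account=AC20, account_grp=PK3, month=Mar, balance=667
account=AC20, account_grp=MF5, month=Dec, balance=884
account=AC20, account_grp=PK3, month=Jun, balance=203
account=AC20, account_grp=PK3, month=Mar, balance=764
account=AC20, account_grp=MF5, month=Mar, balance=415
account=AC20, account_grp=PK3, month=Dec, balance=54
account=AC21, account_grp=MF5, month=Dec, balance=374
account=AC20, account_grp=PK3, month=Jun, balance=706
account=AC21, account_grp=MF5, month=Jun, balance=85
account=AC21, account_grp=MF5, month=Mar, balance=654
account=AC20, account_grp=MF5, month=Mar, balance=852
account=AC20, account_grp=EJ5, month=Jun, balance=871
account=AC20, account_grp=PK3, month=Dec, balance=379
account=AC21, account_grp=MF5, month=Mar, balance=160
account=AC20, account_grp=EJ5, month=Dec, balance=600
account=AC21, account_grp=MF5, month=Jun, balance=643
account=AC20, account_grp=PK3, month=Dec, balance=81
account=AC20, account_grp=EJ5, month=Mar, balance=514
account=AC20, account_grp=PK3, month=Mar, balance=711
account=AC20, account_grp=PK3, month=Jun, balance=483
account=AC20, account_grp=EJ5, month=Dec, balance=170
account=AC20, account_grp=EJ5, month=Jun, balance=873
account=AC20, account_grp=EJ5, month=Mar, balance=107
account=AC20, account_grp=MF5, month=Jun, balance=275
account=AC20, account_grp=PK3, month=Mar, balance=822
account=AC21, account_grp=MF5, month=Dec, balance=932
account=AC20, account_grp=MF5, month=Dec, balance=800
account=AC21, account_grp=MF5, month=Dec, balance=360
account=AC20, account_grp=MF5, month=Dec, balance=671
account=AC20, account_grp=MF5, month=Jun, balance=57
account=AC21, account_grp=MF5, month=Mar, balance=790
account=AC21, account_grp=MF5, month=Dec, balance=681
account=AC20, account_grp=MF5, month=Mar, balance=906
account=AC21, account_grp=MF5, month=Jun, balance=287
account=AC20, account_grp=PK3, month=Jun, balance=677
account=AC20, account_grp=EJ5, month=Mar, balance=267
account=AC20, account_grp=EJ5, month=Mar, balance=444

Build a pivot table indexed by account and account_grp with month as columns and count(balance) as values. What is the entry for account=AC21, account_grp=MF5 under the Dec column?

4

Rows with account=AC21, account_grp=MF5 and month=Dec: balance values are 374, 932, 360, 681.
4 rows match — count = 4.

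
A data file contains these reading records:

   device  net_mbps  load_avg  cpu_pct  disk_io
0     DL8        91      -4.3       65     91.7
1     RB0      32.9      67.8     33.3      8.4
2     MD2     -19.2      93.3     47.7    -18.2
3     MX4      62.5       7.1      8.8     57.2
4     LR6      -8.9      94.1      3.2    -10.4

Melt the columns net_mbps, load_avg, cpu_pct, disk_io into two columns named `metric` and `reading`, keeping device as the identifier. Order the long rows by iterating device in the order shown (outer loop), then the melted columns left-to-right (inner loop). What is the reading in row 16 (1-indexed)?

57.2

20 rows total (5 × 4). Row 16: index ⌊(16-1)/4⌋ = 3 into device → MX4; (16-1) mod 4 = 3 into the melted columns → disk_io.
So row 16 is (MX4, disk_io, 57.2); reading = 57.2.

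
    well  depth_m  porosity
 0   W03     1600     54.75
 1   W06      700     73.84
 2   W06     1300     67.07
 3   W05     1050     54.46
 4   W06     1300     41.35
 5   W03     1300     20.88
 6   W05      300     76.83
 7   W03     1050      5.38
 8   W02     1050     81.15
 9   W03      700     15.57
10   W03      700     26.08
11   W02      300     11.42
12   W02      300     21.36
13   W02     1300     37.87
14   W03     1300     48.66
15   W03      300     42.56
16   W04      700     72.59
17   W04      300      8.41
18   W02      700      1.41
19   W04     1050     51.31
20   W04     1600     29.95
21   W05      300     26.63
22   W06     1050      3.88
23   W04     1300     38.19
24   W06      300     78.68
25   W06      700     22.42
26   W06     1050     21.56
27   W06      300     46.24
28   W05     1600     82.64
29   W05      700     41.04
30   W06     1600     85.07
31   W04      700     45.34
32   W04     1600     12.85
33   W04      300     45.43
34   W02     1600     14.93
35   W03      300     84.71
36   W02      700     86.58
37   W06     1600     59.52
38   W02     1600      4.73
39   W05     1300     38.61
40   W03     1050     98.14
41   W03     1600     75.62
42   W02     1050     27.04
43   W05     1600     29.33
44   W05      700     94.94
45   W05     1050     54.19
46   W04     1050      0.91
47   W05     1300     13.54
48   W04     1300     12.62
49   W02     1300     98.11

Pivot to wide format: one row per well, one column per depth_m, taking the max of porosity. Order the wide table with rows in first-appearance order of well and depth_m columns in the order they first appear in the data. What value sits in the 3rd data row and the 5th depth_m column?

76.83

With rows in first-appearance order of well, row 3 is well=W05. depth_m columns in first-appearance order: 1600, 700, 1300, 1050, 300; column 5 is 300.
Long rows with well=W05, depth_m=300: max(76.83, 26.63) = 76.83.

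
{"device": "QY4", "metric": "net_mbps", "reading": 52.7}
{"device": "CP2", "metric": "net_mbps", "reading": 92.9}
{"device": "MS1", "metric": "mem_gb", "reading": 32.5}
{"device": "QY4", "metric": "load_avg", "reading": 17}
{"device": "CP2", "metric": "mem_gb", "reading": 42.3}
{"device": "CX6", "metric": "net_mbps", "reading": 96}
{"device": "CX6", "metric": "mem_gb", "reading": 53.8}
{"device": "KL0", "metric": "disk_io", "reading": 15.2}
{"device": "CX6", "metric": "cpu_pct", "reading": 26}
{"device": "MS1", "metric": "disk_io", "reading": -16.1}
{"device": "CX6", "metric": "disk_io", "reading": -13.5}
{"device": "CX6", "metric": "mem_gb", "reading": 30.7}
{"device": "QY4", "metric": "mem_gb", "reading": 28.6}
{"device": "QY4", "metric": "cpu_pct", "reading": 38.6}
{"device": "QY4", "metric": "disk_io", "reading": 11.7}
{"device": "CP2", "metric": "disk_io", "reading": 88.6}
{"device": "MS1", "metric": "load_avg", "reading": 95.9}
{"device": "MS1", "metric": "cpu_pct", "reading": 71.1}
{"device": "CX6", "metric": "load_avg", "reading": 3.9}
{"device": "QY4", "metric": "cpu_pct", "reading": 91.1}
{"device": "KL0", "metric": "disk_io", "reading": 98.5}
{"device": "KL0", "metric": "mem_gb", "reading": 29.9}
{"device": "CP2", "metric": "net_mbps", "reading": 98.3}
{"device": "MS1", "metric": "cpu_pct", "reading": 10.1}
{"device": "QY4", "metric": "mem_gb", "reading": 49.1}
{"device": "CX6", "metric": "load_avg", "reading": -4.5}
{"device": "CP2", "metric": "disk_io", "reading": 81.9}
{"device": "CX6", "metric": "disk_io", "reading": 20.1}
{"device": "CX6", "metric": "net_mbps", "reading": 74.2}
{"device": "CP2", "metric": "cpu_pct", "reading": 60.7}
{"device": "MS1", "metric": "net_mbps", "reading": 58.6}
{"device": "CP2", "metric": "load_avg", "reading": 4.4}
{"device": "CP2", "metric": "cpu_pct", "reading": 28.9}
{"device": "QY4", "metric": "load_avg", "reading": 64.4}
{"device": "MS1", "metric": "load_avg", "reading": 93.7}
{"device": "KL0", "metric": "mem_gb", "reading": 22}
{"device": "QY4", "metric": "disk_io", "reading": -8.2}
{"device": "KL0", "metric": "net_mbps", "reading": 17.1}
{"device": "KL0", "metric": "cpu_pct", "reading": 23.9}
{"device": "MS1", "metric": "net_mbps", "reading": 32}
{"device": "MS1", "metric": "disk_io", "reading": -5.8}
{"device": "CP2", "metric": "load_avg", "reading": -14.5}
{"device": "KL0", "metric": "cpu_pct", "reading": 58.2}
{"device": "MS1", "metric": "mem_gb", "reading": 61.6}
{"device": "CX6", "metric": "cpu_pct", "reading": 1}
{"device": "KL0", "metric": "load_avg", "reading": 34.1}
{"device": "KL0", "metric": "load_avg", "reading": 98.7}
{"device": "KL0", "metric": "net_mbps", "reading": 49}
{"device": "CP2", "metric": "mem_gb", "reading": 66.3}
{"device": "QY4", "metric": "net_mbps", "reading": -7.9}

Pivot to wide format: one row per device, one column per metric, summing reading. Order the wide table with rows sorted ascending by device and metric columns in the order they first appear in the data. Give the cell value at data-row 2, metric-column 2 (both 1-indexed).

84.5

With rows sorted ascending by device, row 2 is device=CX6. metric columns in first-appearance order: net_mbps, mem_gb, load_avg, disk_io, cpu_pct; column 2 is mem_gb.
Long rows with device=CX6, metric=mem_gb: 53.8 + 30.7 = 84.5.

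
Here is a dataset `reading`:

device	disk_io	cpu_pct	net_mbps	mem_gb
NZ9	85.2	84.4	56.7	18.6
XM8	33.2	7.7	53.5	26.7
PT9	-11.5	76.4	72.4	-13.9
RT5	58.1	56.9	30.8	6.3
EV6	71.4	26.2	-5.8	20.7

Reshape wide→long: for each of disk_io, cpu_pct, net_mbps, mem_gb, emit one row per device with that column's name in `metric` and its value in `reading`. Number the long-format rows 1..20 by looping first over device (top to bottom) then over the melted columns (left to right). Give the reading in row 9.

20 rows total (5 × 4). Row 9: index ⌊(9-1)/4⌋ = 2 into device → PT9; (9-1) mod 4 = 0 into the melted columns → disk_io.
So row 9 is (PT9, disk_io, -11.5); reading = -11.5.

-11.5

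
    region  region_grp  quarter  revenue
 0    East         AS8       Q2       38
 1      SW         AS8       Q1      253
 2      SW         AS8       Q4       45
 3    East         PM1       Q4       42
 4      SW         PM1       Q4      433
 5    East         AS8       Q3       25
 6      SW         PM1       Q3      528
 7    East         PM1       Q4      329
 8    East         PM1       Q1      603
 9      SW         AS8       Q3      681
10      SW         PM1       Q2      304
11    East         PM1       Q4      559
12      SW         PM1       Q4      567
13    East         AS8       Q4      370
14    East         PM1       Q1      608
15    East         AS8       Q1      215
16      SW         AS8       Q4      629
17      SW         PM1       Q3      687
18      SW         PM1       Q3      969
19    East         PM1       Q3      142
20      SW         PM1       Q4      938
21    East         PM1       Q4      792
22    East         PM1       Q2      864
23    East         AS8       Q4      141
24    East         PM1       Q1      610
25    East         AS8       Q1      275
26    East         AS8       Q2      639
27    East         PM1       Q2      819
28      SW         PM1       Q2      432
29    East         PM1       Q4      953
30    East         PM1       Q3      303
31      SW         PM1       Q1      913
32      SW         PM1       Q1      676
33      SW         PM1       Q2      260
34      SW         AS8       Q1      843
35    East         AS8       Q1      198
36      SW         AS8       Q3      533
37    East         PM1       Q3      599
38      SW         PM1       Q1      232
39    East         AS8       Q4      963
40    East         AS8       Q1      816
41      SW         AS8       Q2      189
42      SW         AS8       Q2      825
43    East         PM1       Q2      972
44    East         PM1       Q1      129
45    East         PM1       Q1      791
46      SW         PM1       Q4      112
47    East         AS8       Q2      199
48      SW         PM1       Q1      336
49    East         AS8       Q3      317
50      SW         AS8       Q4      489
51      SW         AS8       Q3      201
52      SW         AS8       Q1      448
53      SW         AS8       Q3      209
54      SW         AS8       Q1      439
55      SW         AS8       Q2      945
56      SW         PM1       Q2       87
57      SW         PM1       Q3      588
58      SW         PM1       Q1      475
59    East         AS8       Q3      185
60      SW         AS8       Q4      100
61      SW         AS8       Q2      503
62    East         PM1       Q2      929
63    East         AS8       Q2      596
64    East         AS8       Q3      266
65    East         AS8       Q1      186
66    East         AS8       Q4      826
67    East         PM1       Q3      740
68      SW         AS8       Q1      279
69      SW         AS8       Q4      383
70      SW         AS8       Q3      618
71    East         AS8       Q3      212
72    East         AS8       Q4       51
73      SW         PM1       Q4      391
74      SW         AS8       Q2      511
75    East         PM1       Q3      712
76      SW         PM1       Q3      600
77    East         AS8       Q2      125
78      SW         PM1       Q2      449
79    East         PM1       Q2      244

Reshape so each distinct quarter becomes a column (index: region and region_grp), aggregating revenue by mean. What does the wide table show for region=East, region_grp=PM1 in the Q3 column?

499.20

Rows with region=East, region_grp=PM1 and quarter=Q3: revenue values are 142, 303, 599, 740, 712.
(142 + 303 + 599 + 740 + 712) / 5 = 499.20.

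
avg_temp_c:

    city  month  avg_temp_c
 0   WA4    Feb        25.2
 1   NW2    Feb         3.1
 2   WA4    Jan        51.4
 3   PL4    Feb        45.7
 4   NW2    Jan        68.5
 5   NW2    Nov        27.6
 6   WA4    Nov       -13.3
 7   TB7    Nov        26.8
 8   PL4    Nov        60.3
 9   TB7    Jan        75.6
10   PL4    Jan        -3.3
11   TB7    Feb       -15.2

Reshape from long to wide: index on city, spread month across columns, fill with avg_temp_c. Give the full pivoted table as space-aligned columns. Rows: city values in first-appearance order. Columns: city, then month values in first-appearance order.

city  Feb    Jan   Nov  
WA4   25.2   51.4  -13.3
NW2   3.1    68.5  27.6 
PL4   45.7   -3.3  60.3 
TB7   -15.2  75.6  26.8 

Columns: city plus the 3 distinct month values (Feb, Jan, Nov).
For example, row WA4 column Feb takes avg_temp_c=25.2 from the long row (WA4, Feb).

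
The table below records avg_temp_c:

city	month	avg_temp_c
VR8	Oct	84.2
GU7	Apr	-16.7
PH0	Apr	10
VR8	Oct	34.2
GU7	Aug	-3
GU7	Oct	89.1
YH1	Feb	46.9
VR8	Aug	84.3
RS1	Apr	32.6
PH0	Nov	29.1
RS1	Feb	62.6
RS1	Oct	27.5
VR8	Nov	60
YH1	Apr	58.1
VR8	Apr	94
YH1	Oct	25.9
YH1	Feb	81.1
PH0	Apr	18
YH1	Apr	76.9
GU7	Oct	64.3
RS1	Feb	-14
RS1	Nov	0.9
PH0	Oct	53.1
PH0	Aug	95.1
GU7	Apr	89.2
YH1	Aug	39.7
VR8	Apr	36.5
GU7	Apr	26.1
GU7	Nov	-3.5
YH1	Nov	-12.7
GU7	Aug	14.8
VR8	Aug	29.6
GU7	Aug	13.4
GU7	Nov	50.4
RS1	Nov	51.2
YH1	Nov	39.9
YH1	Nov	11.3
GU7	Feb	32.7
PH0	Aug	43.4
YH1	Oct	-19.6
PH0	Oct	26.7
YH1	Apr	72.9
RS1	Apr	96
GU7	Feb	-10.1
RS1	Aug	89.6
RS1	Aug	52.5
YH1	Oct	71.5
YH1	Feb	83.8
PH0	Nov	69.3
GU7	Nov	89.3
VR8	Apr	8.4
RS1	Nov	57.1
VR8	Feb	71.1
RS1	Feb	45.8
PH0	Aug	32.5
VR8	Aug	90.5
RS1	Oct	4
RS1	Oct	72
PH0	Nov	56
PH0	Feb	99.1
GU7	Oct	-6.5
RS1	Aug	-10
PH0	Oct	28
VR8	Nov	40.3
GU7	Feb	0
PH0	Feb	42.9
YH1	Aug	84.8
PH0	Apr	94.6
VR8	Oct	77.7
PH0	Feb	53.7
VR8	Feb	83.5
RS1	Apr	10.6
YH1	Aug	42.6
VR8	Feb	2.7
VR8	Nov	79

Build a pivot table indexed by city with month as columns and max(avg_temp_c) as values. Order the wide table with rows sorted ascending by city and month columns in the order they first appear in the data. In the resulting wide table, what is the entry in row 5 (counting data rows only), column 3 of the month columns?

84.8

With rows sorted ascending by city, row 5 is city=YH1. month columns in first-appearance order: Oct, Apr, Aug, Feb, Nov; column 3 is Aug.
Long rows with city=YH1, month=Aug: max(39.7, 84.8, 42.6) = 84.8.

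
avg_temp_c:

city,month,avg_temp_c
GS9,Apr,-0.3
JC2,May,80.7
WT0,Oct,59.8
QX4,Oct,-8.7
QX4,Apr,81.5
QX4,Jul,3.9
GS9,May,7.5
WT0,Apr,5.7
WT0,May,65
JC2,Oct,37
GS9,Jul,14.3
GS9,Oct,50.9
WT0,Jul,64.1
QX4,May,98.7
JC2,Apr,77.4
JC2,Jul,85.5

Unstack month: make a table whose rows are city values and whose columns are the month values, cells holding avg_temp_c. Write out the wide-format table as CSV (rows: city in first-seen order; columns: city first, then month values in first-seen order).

Columns: city plus the 4 distinct month values (Apr, May, Oct, Jul).
For example, row GS9 column Apr takes avg_temp_c=-0.3 from the long row (GS9, Apr).

city,Apr,May,Oct,Jul
GS9,-0.3,7.5,50.9,14.3
JC2,77.4,80.7,37,85.5
WT0,5.7,65,59.8,64.1
QX4,81.5,98.7,-8.7,3.9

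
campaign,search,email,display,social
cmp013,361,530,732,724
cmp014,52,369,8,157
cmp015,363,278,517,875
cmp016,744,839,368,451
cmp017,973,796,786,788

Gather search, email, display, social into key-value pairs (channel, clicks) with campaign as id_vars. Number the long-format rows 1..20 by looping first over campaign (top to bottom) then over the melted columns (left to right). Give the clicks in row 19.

786

20 rows total (5 × 4). Row 19: index ⌊(19-1)/4⌋ = 4 into campaign → cmp017; (19-1) mod 4 = 2 into the melted columns → display.
So row 19 is (cmp017, display, 786); clicks = 786.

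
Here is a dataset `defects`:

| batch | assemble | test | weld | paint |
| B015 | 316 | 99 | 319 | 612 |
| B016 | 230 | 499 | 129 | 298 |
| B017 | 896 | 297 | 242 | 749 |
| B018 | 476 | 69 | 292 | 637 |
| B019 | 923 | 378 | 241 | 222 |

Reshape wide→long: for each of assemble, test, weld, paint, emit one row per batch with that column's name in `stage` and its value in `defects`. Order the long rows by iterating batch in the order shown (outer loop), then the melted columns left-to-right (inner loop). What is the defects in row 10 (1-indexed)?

20 rows total (5 × 4). Row 10: index ⌊(10-1)/4⌋ = 2 into batch → B017; (10-1) mod 4 = 1 into the melted columns → test.
So row 10 is (B017, test, 297); defects = 297.

297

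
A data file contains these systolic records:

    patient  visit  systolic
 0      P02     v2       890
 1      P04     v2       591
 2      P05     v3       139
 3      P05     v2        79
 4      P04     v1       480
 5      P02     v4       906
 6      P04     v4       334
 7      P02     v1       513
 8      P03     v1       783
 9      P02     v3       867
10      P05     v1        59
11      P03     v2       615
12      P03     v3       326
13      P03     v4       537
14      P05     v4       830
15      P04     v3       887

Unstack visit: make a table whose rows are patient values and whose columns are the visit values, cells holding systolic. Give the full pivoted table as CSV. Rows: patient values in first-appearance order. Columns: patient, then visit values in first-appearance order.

patient,v2,v3,v1,v4
P02,890,867,513,906
P04,591,887,480,334
P05,79,139,59,830
P03,615,326,783,537

Columns: patient plus the 4 distinct visit values (v2, v3, v1, v4).
For example, row P02 column v2 takes systolic=890 from the long row (P02, v2).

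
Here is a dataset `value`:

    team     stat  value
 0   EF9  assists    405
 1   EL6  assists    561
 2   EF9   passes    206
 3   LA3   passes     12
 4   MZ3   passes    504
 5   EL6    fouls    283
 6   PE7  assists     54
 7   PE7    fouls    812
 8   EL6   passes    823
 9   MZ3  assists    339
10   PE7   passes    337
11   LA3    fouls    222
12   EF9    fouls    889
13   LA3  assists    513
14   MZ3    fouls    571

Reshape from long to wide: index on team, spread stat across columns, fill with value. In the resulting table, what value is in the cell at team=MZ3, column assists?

339

Wide layout: rows indexed by team, columns are the 3 distinct stat values (assists, passes, fouls).
Cell (team=MZ3, stat=assists) draws from the long row where team=MZ3 and stat=assists, which has value=339.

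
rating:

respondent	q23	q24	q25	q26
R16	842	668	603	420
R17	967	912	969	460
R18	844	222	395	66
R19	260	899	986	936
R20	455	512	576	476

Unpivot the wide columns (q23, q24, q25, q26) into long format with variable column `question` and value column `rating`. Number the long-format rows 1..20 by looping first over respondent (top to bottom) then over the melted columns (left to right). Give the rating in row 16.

20 rows total (5 × 4). Row 16: index ⌊(16-1)/4⌋ = 3 into respondent → R19; (16-1) mod 4 = 3 into the melted columns → q26.
So row 16 is (R19, q26, 936); rating = 936.

936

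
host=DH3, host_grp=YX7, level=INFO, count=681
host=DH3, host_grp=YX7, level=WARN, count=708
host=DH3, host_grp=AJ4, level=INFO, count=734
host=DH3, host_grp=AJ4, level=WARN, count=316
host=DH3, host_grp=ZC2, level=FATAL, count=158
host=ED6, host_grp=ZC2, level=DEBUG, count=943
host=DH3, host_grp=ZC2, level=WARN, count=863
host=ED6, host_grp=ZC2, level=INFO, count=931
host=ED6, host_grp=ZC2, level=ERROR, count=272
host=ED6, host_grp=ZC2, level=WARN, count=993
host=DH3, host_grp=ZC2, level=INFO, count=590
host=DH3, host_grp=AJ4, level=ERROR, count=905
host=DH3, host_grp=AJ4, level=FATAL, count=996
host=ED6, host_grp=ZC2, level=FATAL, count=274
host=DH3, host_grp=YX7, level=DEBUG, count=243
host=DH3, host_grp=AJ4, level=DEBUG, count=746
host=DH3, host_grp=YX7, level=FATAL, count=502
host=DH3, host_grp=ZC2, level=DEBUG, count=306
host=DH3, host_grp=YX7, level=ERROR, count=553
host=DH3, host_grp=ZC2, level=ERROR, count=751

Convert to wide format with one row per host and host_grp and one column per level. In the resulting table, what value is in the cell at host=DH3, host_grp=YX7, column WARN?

708

Wide layout: rows indexed by host and host_grp, columns are the 5 distinct level values (INFO, WARN, FATAL, DEBUG, ERROR).
Cell (host=DH3, host_grp=YX7, level=WARN) draws from the long row where host=DH3, host_grp=YX7 and level=WARN, which has count=708.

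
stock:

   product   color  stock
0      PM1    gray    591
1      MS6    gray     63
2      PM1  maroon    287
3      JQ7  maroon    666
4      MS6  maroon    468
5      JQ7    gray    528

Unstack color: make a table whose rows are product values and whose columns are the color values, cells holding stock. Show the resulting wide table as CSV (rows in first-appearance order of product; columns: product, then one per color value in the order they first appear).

product,gray,maroon
PM1,591,287
MS6,63,468
JQ7,528,666

Columns: product plus the 2 distinct color values (gray, maroon).
For example, row PM1 column gray takes stock=591 from the long row (PM1, gray).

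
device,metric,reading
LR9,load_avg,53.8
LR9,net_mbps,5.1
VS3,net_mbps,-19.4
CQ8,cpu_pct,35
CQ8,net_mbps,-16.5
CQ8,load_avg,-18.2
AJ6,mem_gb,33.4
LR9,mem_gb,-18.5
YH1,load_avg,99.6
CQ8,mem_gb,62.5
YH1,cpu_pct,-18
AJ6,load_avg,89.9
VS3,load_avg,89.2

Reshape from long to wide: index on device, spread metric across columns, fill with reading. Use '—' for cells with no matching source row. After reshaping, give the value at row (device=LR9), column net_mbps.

5.1

The long row with device=LR9, metric=net_mbps has reading=5.1.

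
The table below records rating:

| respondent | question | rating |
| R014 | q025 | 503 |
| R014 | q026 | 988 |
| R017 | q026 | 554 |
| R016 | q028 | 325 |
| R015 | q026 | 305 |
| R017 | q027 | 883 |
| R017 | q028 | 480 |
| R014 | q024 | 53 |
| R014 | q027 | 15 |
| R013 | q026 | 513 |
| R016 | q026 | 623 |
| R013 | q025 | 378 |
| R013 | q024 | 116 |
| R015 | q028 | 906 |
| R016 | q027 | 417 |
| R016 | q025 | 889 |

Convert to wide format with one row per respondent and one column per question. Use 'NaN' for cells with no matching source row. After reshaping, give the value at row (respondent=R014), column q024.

The long row with respondent=R014, question=q024 has rating=53.

53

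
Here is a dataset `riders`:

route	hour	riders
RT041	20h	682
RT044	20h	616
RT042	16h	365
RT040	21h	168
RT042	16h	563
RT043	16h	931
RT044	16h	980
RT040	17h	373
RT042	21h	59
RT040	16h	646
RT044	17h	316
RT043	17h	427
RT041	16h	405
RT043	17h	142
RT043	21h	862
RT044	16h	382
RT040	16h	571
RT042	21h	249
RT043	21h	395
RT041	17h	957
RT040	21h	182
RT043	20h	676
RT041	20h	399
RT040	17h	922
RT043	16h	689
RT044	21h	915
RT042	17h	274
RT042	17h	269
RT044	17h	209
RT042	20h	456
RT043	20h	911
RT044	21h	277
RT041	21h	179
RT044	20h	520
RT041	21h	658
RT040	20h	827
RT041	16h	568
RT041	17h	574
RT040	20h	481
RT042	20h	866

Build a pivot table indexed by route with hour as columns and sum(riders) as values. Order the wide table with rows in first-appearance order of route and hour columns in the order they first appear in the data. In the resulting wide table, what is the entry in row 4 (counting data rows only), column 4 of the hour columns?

1295

With rows in first-appearance order of route, row 4 is route=RT040. hour columns in first-appearance order: 20h, 16h, 21h, 17h; column 4 is 17h.
Long rows with route=RT040, hour=17h: 373 + 922 = 1295.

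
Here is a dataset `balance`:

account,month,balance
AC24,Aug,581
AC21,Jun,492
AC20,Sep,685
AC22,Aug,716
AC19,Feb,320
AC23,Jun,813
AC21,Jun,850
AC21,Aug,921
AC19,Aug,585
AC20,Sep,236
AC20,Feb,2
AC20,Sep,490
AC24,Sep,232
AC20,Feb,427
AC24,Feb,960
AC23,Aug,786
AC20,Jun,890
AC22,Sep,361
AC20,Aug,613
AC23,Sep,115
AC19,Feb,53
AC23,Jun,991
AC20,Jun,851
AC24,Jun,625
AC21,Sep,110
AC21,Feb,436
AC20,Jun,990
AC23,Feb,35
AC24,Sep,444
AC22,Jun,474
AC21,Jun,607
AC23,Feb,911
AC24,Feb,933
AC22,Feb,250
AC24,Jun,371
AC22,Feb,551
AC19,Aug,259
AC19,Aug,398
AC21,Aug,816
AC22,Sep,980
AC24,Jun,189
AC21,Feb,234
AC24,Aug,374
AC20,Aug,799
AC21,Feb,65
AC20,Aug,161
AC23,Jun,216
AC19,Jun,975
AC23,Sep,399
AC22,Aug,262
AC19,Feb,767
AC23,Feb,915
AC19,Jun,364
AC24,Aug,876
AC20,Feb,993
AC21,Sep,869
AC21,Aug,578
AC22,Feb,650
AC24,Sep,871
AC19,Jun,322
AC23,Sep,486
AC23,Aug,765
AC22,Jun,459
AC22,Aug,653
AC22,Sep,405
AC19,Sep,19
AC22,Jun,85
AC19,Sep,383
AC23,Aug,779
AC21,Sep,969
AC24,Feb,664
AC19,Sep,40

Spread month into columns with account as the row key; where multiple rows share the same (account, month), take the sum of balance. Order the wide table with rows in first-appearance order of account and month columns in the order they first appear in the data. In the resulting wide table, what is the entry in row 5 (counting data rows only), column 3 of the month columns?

442

With rows in first-appearance order of account, row 5 is account=AC19. month columns in first-appearance order: Aug, Jun, Sep, Feb; column 3 is Sep.
Long rows with account=AC19, month=Sep: 19 + 383 + 40 = 442.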